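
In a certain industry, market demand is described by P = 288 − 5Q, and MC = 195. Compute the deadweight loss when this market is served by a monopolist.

DWL = 216.225

Perfect competition: P = MC = 195, so 288 − 5Q = 195 and Q = 18.6.
The monopolist equates marginal revenue to marginal cost: 288 − 10Q = 195, so Q = 9.3. From demand, P = 241.5.
DWL is the triangle between Q = 9.3 and Q = 18.6: ½·(18.6 − 9.3)·(241.5 − 195) = 216.225.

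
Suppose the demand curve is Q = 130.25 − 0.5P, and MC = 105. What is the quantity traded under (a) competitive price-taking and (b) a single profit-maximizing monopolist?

Competition: Q = 77.75; Monopoly: Q = 38.875

Inverting demand: P = 260.5 − 2Q.
Perfect competition: P = MC = 105, so 260.5 − 2Q = 105 and Q = 77.75.
A monopolist chooses Q where MR = MC. MR = 260.5 − 4Q; setting this equal to 105 gives Q = 38.875 and P = 182.75.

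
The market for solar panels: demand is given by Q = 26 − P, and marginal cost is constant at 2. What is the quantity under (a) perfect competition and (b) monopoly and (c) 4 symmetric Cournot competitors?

Competition: Q = 24; Monopoly: Q = 12; Cournot: Q = 19.2

Inverting demand: P = 26 − Q.
Competitive firms price at marginal cost: P = 2, giving Q = 24.
The monopolist equates marginal revenue to marginal cost: 26 − 2Q = 2, so Q = 12. From demand, P = 14.
With 4 symmetric Cournot firms, each firm's FOC gives 26 − 5q = 2, so q = 4.8, Q = 4·4.8 = 19.2, and P = 6.8.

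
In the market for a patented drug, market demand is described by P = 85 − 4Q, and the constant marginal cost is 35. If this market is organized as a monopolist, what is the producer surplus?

PS = 156.25

A monopolist chooses Q where MR = MC. MR = 85 − 8Q; setting this equal to 35 gives Q = 6.25 and P = 60.
PS = (60 − 35)·6.25 = 156.25.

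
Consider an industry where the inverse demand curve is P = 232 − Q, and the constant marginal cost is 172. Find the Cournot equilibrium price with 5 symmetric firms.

P = 182

Cournot with 5 identical firms: the symmetric best-response condition is 232 − 6q = 172. Each firm produces q = 10, total output Q = 50, price P = 182.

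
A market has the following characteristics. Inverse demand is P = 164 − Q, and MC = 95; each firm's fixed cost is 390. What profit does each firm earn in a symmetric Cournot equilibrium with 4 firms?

In a 4-firm Cournot equilibrium, symmetry and the first-order condition give q = (164 − 95)/(5) = 13.8. So Q = 55.2 and P = 108.8.
Each firm's profit = (108.8 − 95)·13.8 − 390 = −199.56.

π_i = −199.56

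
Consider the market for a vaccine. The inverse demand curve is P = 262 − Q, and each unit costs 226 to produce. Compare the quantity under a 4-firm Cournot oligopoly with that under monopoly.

Cournot: Q = 28.8; Monopoly: Q = 18

With 4 symmetric Cournot firms, each firm's FOC gives 262 − 5q = 226, so q = 7.2, Q = 4·7.2 = 28.8, and P = 233.2.
Monopoly sets MR = MC: 262 − 2Q = 226 ⇒ Q = 18, P = 262 − 18 = 244.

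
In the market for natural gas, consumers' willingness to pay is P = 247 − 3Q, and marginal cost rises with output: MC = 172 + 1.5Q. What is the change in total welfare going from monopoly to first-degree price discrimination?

The monopolist equates marginal revenue to marginal cost: 247 − 6Q = 172 + 1.5Q, so Q = 10. From demand, P = 217.
CS = ½·(247 − 217)·10 = 150; PS = (217·10 − 172·10 − ½·1.5·10²) = 375; TS = 525.
Under first-degree price discrimination the firm charges each unit its demand price and produces up to where P = MC, i.e. Q = 50/3. Consumer surplus is zero; producer surplus equals total surplus.
TS = 625 (equal to competitive TS).
Change in total welfare: 625 − 525 = 100.

TS rises by 100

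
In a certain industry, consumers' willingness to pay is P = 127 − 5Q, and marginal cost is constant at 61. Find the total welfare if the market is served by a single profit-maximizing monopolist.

TS = 326.7

A monopolist chooses Q where MR = MC. MR = 127 − 10Q; setting this equal to 61 gives Q = 6.6 and P = 94.
CS = ½·(127 − 94)·6.6 = 108.9; PS = (94 − 61)·6.6 = 217.8; TS = 326.7.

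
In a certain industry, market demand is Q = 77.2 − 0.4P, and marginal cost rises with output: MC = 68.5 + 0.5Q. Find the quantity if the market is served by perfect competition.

Q = 41.5

Inverting demand: P = 193 − 2.5Q.
Under competition P = MC: 193 − 2.5Q = 68.5 + 0.5Q ⇒ Q = 41.5, P = 89.25.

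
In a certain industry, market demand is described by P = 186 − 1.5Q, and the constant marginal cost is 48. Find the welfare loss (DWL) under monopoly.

DWL = 1587

Perfect competition: P = MC = 48, so 186 − 1.5Q = 48 and Q = 92.
A monopolist chooses Q where MR = MC. MR = 186 − 3Q; setting this equal to 48 gives Q = 46 and P = 117.
DWL is the triangle between Q = 46 and Q = 92: ½·(92 − 46)·(117 − 48) = 1587.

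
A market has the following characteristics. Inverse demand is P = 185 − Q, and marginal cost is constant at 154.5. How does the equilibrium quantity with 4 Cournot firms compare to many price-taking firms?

Cournot with 4 identical firms: the symmetric best-response condition is 185 − 5q = 154.5. Each firm produces q = 6.1, total output Q = 24.4, price P = 160.6.
Perfect competition: P = MC = 154.5, so 185 − Q = 154.5 and Q = 30.5.

Cournot: Q = 24.4; Competition: Q = 30.5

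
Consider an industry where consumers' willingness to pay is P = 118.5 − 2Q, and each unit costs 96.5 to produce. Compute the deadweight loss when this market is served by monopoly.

Under competition P = MC = 96.5, so Q = (118.5 − 96.5)/2 = 11.
The monopolist equates marginal revenue to marginal cost: 118.5 − 4Q = 96.5, so Q = 5.5. From demand, P = 107.5.
DWL is the triangle between Q = 5.5 and Q = 11: ½·(11 − 5.5)·(107.5 − 96.5) = 30.25.

DWL = 30.25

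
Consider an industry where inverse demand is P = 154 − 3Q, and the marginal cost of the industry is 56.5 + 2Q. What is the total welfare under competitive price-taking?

Under competition P = MC: 154 − 3Q = 56.5 + 2Q ⇒ Q = 19.5, P = 95.5.
CS = ½·(154 − 95.5)·19.5 = 570.375; PS = (95.5·19.5 − 56.5·19.5 − ½·2·19.5²) = 380.25; TS = 950.625.

TS = 950.625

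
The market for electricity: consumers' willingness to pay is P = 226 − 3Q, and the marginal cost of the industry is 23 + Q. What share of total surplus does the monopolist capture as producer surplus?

PS/TS = 0.7

Monopoly sets MR = MC: 226 − 6Q = 23 + Q ⇒ Q = 29, P = 226 − 3·29 = 139.
CS = ½·(226 − 139)·29 = 1261.5.
PS = P·Q − VC(Q) = 139·29 − (23·29 + ½·1·29²) = 2943.5.
Share captured = PS/TS = 2943.5/4205 = 0.7.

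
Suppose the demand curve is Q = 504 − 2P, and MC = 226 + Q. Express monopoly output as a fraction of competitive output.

Inverting demand: P = 252 − 0.5Q.
The monopolist equates marginal revenue to marginal cost: 252 − Q = 226 + Q, so Q = 13. From demand, P = 245.5.
Competitive equilibrium sets price equal to marginal cost: 252 − 0.5Q = 226 + Q, so Q = 52/3 and P = 730/3.
Ratio Q_m/Q_c = 13/(52/3) = 0.75.

Q_m/Q_c = 0.75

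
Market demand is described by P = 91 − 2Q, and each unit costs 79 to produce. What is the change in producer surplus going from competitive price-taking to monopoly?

Perfect competition: P = MC = 79, so 91 − 2Q = 79 and Q = 6.
PS = (79 − 79)·6 = 0.
Monopoly sets MR = MC: 91 − 4Q = 79 ⇒ Q = 3, P = 91 − 2·3 = 85.
PS = (85 − 79)·3 = 18.
Change in producer surplus: 18 − 0 = 18.

Producer surplus rises by 18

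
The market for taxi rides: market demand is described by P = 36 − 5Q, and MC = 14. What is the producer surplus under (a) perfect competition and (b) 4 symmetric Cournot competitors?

Competition: PS = 0; Cournot: PS = 15.488

Perfect competition: P = MC = 14, so 36 − 5Q = 14 and Q = 4.4.
PS = (14 − 14)·4.4 = 0.
In a 4-firm Cournot equilibrium, symmetry and the first-order condition give q = (36 − 14)/(25) = 0.88. So Q = 3.52 and P = 18.4.
PS = (18.4 − 14)·3.52 = 15.488.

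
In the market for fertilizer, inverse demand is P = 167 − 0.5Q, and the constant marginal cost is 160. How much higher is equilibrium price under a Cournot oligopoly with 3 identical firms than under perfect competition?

P rises by 1.75

Competitive firms price at marginal cost: P = 160, giving Q = 14.
With 3 symmetric Cournot firms, each firm's FOC gives 167 − 2q = 160, so q = 3.5, Q = 3·3.5 = 10.5, and P = 161.75.
Change in equilibrium price: 161.75 − 160 = 1.75.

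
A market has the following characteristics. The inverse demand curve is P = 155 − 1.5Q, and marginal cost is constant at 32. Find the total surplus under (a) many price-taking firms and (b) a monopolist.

Competition: TS = 5043; Monopoly: TS = 3782.25

Perfect competition: P = MC = 32, so 155 − 1.5Q = 32 and Q = 82.
CS = ½·(155 − 32)·82 = 5043; PS = (32 − 32)·82 = 0; TS = 5043.
A monopolist chooses Q where MR = MC. MR = 155 − 3Q; setting this equal to 32 gives Q = 41 and P = 93.5.
CS = ½·(155 − 93.5)·41 = 1260.75; PS = (93.5 − 32)·41 = 2521.5; TS = 3782.25.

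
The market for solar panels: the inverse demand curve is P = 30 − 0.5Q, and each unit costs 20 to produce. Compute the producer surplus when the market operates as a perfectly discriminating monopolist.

Under first-degree price discrimination the firm charges each unit its demand price and produces up to where P = MC, i.e. Q = 20. Consumer surplus is zero; producer surplus equals total surplus.
PS = ½·(30 − 20)·20 = 100.

PS = 100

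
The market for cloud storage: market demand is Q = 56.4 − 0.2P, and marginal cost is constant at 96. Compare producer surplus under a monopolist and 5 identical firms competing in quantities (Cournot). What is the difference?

Inverting demand: P = 282 − 5Q.
A monopolist chooses Q where MR = MC. MR = 282 − 10Q; setting this equal to 96 gives Q = 18.6 and P = 189.
PS = (189 − 96)·18.6 = 1729.8.
With 5 symmetric Cournot firms, each firm's FOC gives 282 − 30q = 96, so q = 6.2, Q = 5·6.2 = 31, and P = 127.
PS = (127 − 96)·31 = 961.
Change in producer surplus: 961 − 1729.8 = −768.8.

Producer surplus falls by 768.8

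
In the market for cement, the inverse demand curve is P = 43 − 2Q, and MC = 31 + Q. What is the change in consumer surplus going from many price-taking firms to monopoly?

Under competition P = MC: 43 − 2Q = 31 + Q ⇒ Q = 4, P = 35.
CS = ½·(43 − 35)·4 = 16.
The monopolist equates marginal revenue to marginal cost: 43 − 4Q = 31 + Q, so Q = 2.4. From demand, P = 38.2.
CS = ½·(43 − 38.2)·2.4 = 5.76.
Change in consumer surplus: 5.76 − 16 = −10.24.

Consumer surplus falls by 10.24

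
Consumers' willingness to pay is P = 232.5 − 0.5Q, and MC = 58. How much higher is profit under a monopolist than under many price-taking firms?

Profit rises by 15225.125

Competitive firms price at marginal cost: P = 58, giving Q = 349.
Profit = (58 − 58)·349 = 0.
The monopolist equates marginal revenue to marginal cost: 232.5 − Q = 58, so Q = 174.5. From demand, P = 145.25.
Profit = (145.25 − 58)·174.5 = 15225.125.
Change in profit: 15225.125 − 0 = 15225.125.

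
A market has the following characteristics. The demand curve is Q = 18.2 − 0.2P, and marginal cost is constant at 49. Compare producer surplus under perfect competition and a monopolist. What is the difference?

PS rises by 88.2

Inverting demand: P = 91 − 5Q.
Perfect competition: P = MC = 49, so 91 − 5Q = 49 and Q = 8.4.
PS = (49 − 49)·8.4 = 0.
A monopolist chooses Q where MR = MC. MR = 91 − 10Q; setting this equal to 49 gives Q = 4.2 and P = 70.
PS = (70 − 49)·4.2 = 88.2.
Change in producer surplus: 88.2 − 0 = 88.2.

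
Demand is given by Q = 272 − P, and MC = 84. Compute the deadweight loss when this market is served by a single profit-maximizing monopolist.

Inverting demand: P = 272 − Q.
Competitive firms price at marginal cost: P = 84, giving Q = 188.
Monopoly sets MR = MC: 272 − 2Q = 84 ⇒ Q = 94, P = 272 − 94 = 178.
DWL is the triangle between Q = 94 and Q = 188: ½·(188 − 94)·(178 − 84) = 4418.

DWL = 4418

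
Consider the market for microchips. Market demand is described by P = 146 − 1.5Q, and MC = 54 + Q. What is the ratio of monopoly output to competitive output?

Q_m/Q_c = 0.625

Monopoly sets MR = MC: 146 − 3Q = 54 + Q ⇒ Q = 23, P = 146 − 1.5·23 = 111.5.
Competitive equilibrium sets price equal to marginal cost: 146 − 1.5Q = 54 + Q, so Q = 36.8 and P = 90.8.
Ratio Q_m/Q_c = 23/36.8 = 0.625.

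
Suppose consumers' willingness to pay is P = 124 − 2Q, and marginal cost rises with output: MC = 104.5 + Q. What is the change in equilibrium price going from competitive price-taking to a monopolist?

Equilibrium price rises by 5.2

Competitive equilibrium sets price equal to marginal cost: 124 − 2Q = 104.5 + Q, so Q = 6.5 and P = 111.
The monopolist equates marginal revenue to marginal cost: 124 − 4Q = 104.5 + Q, so Q = 3.9. From demand, P = 116.2.
Change in equilibrium price: 116.2 − 111 = 5.2.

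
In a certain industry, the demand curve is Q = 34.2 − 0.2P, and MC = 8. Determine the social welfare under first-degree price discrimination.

Inverting demand: P = 171 − 5Q.
A perfectly discriminating monopolist sells every unit with P(Q) ≥ MC(Q), so output equals the competitive quantity Q = 32.6. Each buyer pays their reservation price, so CS = 0 and the firm captures all surplus.
TS = 2656.9 (equal to competitive TS).

TS = 2656.9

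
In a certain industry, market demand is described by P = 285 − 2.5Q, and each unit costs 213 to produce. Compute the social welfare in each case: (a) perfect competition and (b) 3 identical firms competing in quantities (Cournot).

Competition: TS = 1036.8; Cournot: TS = 972

Under competition P = MC = 213, so Q = (285 − 213)/2.5 = 28.8.
CS = ½·(285 − 213)·28.8 = 1036.8; PS = (213 − 213)·28.8 = 0; TS = 1036.8.
In a 3-firm Cournot equilibrium, symmetry and the first-order condition give q = (285 − 213)/(10) = 7.2. So Q = 21.6 and P = 231.
CS = ½·(285 − 231)·21.6 = 583.2; PS = (231 − 213)·21.6 = 388.8; TS = 972.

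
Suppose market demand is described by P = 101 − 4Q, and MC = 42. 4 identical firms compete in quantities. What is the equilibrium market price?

P = 53.8

In a 4-firm Cournot equilibrium, symmetry and the first-order condition give q = (101 − 42)/(20) = 2.95. So Q = 11.8 and P = 53.8.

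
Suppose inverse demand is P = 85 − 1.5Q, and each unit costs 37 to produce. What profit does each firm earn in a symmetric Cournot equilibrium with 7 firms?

In a 7-firm Cournot equilibrium, symmetry and the first-order condition give q = (85 − 37)/(12) = 4. So Q = 28 and P = 43.
Each firm's profit = (43 − 37)·4 = 24.

π_i = 24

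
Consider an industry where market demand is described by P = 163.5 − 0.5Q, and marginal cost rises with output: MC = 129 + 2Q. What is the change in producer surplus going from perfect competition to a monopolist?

Producer surplus rises by 7.935

Under competition P = MC: 163.5 − 0.5Q = 129 + 2Q ⇒ Q = 13.8, P = 156.6.
PS = P·Q − VC(Q) = 156.6·13.8 − (129·13.8 + ½·2·13.8²) = 190.44.
A monopolist chooses Q where MR = MC. MR = 163.5 − Q; setting this equal to 129 + 2Q gives Q = 11.5 and P = 157.75.
PS = P·Q − VC(Q) = 157.75·11.5 − (129·11.5 + ½·2·11.5²) = 198.375.
Change in producer surplus: 198.375 − 190.44 = 7.935.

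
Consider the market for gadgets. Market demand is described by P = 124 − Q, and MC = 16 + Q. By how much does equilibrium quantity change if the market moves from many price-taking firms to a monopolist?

Competitive equilibrium sets price equal to marginal cost: 124 − Q = 16 + Q, so Q = 54 and P = 70.
The monopolist equates marginal revenue to marginal cost: 124 − 2Q = 16 + Q, so Q = 36. From demand, P = 88.
Change in equilibrium quantity: 36 − 54 = −18.

Equilibrium quantity falls by 18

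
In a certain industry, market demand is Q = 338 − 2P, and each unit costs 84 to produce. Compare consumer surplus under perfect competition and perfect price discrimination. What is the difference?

CS falls by 7225

Inverting demand: P = 169 − 0.5Q.
Under competition P = MC = 84, so Q = (169 − 84)/0.5 = 170.
CS = ½·(169 − 84)·170 = 7225.
With perfect price discrimination, output is the efficient level Q = 170 (where demand meets MC), but every buyer pays their willingness to pay: CS = 0 and PS = total surplus.
CS = 0.
Change in consumer surplus: 0 − 7225 = −7225.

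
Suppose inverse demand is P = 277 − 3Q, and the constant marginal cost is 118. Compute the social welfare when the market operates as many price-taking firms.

TS = 4213.5

Competitive firms price at marginal cost: P = 118, giving Q = 53.
CS = ½·(277 − 118)·53 = 4213.5; PS = (118 − 118)·53 = 0; TS = 4213.5.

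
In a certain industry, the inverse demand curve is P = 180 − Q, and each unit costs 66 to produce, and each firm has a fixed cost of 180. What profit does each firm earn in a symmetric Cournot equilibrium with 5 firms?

With 5 symmetric Cournot firms, each firm's FOC gives 180 − 6q = 66, so q = 19, Q = 5·19 = 95, and P = 85.
Each firm's profit = (85 − 66)·19 − 180 = 181.

π_i = 181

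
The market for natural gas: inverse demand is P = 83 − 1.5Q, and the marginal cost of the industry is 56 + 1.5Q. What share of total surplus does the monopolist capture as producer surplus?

PS/TS = 0.75

Monopoly sets MR = MC: 83 − 3Q = 56 + 1.5Q ⇒ Q = 6, P = 83 − 1.5·6 = 74.
CS = ½·(83 − 74)·6 = 27.
PS = P·Q − VC(Q) = 74·6 − (56·6 + ½·1.5·6²) = 81.
Share captured = PS/TS = 81/108 = 0.75.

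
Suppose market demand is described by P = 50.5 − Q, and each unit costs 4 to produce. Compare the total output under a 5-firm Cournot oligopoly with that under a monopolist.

Cournot with 5 identical firms: the symmetric best-response condition is 50.5 − 6q = 4. Each firm produces q = 7.75, total output Q = 38.75, price P = 11.75.
A monopolist chooses Q where MR = MC. MR = 50.5 − 2Q; setting this equal to 4 gives Q = 23.25 and P = 27.25.

Cournot: Q = 38.75; Monopoly: Q = 23.25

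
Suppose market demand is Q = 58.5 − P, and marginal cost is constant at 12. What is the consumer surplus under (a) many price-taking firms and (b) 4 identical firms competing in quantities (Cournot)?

Inverting demand: P = 58.5 − Q.
Under competition P = MC = 12, so Q = (58.5 − 12)/1 = 46.5.
CS = ½·(58.5 − 12)·46.5 = 1081.125.
Cournot with 4 identical firms: the symmetric best-response condition is 58.5 − 5q = 12. Each firm produces q = 9.3, total output Q = 37.2, price P = 21.3.
CS = ½·(58.5 − 21.3)·37.2 = 691.92.

Competition: CS = 1081.125; Cournot: CS = 691.92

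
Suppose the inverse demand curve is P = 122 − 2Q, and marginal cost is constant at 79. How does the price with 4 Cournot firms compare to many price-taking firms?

Cournot with 4 identical firms: the symmetric best-response condition is 122 − 10q = 79. Each firm produces q = 4.3, total output Q = 17.2, price P = 87.6.
Under competition P = MC = 79, so Q = (122 − 79)/2 = 21.5.

Cournot: P = 87.6; Competition: P = 79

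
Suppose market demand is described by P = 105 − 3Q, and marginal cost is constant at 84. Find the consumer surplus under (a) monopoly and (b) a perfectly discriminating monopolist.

Monopoly: CS = 18.375; Perfect PD: CS = 0

A monopolist chooses Q where MR = MC. MR = 105 − 6Q; setting this equal to 84 gives Q = 3.5 and P = 94.5.
CS = ½·(105 − 94.5)·3.5 = 18.375.
Under first-degree price discrimination the firm charges each unit its demand price and produces up to where P = MC, i.e. Q = 7. Consumer surplus is zero; producer surplus equals total surplus.
CS = 0.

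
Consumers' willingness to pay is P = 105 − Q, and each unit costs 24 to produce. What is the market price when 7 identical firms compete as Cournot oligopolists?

P = 34.125

In a 7-firm Cournot equilibrium, symmetry and the first-order condition give q = (105 − 24)/(8) = 10.125. So Q = 70.875 and P = 34.125.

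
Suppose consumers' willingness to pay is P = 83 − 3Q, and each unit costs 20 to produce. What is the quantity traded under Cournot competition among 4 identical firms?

Q = 16.8

Cournot with 4 identical firms: the symmetric best-response condition is 83 − 15q = 20. Each firm produces q = 4.2, total output Q = 16.8, price P = 32.6.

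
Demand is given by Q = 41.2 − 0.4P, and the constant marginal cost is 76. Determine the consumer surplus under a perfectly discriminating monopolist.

CS = 0

Inverting demand: P = 103 − 2.5Q.
A perfectly discriminating monopolist sells every unit with P(Q) ≥ MC(Q), so output equals the competitive quantity Q = 10.8. Each buyer pays their reservation price, so CS = 0 and the firm captures all surplus.
CS = 0.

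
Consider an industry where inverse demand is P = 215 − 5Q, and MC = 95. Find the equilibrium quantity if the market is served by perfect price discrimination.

A perfectly discriminating monopolist sells every unit with P(Q) ≥ MC(Q), so output equals the competitive quantity Q = 24. Each buyer pays their reservation price, so CS = 0 and the firm captures all surplus.

Q = 24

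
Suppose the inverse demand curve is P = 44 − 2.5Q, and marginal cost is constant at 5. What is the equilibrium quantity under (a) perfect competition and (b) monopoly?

Under competition P = MC = 5, so Q = (44 − 5)/2.5 = 15.6.
The monopolist equates marginal revenue to marginal cost: 44 − 5Q = 5, so Q = 7.8. From demand, P = 24.5.

Competition: Q = 15.6; Monopoly: Q = 7.8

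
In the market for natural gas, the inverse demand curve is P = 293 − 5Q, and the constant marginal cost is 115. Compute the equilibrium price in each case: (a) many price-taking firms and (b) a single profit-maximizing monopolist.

Competition: P = 115; Monopoly: P = 204

Competitive firms price at marginal cost: P = 115, giving Q = 35.6.
A monopolist chooses Q where MR = MC. MR = 293 − 10Q; setting this equal to 115 gives Q = 17.8 and P = 204.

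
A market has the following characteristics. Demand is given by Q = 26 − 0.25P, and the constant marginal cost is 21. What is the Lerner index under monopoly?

Inverting demand: P = 104 − 4Q.
Monopoly sets MR = MC: 104 − 8Q = 21 ⇒ Q = 10.375, P = 104 − 4·10.375 = 62.5.
Lerner index = (P − MC)/P = (62.5 − 21)/62.5 = 0.664.

Lerner index = 0.664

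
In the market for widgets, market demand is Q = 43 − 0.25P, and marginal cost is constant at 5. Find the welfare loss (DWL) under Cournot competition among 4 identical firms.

Inverting demand: P = 172 − 4Q.
Perfect competition: P = MC = 5, so 172 − 4Q = 5 and Q = 41.75.
In a 4-firm Cournot equilibrium, symmetry and the first-order condition give q = (172 − 5)/(20) = 8.35. So Q = 33.4 and P = 38.4.
DWL is the triangle between Q = 33.4 and Q = 41.75: ½·(41.75 − 33.4)·(38.4 − 5) = 139.445.

DWL = 139.445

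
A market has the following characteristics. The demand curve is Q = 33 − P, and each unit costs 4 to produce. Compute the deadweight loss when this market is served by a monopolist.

DWL = 105.125

Inverting demand: P = 33 − Q.
Perfect competition: P = MC = 4, so 33 − Q = 4 and Q = 29.
A monopolist chooses Q where MR = MC. MR = 33 − 2Q; setting this equal to 4 gives Q = 14.5 and P = 18.5.
DWL is the triangle between Q = 14.5 and Q = 29: ½·(29 − 14.5)·(18.5 − 4) = 105.125.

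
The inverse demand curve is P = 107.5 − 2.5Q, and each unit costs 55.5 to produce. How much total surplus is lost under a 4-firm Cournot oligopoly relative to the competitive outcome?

DWL = 21.632

Competitive firms price at marginal cost: P = 55.5, giving Q = 20.8.
Cournot with 4 identical firms: the symmetric best-response condition is 107.5 − 12.5q = 55.5. Each firm produces q = 4.16, total output Q = 16.64, price P = 65.9.
DWL is the triangle between Q = 16.64 and Q = 20.8: ½·(20.8 − 16.64)·(65.9 − 55.5) = 21.632.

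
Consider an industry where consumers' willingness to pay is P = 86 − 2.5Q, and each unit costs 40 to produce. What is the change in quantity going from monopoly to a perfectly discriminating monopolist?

Monopoly sets MR = MC: 86 − 5Q = 40 ⇒ Q = 9.2, P = 86 − 2.5·9.2 = 63.
Under first-degree price discrimination the firm charges each unit its demand price and produces up to where P = MC, i.e. Q = 18.4. Consumer surplus is zero; producer surplus equals total surplus.
Change in quantity: 18.4 − 9.2 = 9.2.

Quantity rises by 9.2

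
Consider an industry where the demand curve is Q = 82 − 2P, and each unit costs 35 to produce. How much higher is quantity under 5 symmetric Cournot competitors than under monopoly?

Q rises by 4

Inverting demand: P = 41 − 0.5Q.
The monopolist equates marginal revenue to marginal cost: 41 − Q = 35, so Q = 6. From demand, P = 38.
With 5 symmetric Cournot firms, each firm's FOC gives 41 − 3q = 35, so q = 2, Q = 5·2 = 10, and P = 36.
Change in quantity: 10 − 6 = 4.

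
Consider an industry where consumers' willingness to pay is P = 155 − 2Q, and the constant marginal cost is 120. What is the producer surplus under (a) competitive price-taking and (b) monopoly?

Competition: PS = 0; Monopoly: PS = 153.125

Competitive firms price at marginal cost: P = 120, giving Q = 17.5.
PS = (120 − 120)·17.5 = 0.
Monopoly sets MR = MC: 155 − 4Q = 120 ⇒ Q = 8.75, P = 155 − 2·8.75 = 137.5.
PS = (137.5 − 120)·8.75 = 153.125.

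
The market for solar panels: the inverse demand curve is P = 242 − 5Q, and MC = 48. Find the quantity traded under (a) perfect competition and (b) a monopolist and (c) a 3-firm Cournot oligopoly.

Competition: Q = 38.8; Monopoly: Q = 19.4; Cournot: Q = 29.1

Perfect competition: P = MC = 48, so 242 − 5Q = 48 and Q = 38.8.
Monopoly sets MR = MC: 242 − 10Q = 48 ⇒ Q = 19.4, P = 242 − 5·19.4 = 145.
Cournot with 3 identical firms: the symmetric best-response condition is 242 − 20q = 48. Each firm produces q = 9.7, total output Q = 29.1, price P = 96.5.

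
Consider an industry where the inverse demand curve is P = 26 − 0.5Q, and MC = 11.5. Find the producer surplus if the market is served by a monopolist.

PS = 105.125

A monopolist chooses Q where MR = MC. MR = 26 − Q; setting this equal to 11.5 gives Q = 14.5 and P = 18.75.
PS = (18.75 − 11.5)·14.5 = 105.125.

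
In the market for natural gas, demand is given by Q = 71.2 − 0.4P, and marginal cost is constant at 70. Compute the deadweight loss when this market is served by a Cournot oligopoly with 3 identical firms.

Inverting demand: P = 178 − 2.5Q.
Under competition P = MC = 70, so Q = (178 − 70)/2.5 = 43.2.
With 3 symmetric Cournot firms, each firm's FOC gives 178 − 10q = 70, so q = 10.8, Q = 3·10.8 = 32.4, and P = 97.
DWL is the triangle between Q = 32.4 and Q = 43.2: ½·(43.2 − 32.4)·(97 − 70) = 145.8.

DWL = 145.8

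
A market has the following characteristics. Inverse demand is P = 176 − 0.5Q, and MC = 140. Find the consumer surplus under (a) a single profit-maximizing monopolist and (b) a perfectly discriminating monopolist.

A monopolist chooses Q where MR = MC. MR = 176 − Q; setting this equal to 140 gives Q = 36 and P = 158.
CS = ½·(176 − 158)·36 = 324.
With perfect price discrimination, output is the efficient level Q = 72 (where demand meets MC), but every buyer pays their willingness to pay: CS = 0 and PS = total surplus.
CS = 0.

Monopoly: CS = 324; Perfect PD: CS = 0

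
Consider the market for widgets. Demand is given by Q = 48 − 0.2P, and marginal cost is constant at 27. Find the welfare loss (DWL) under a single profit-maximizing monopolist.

Inverting demand: P = 240 − 5Q.
Under competition P = MC = 27, so Q = (240 − 27)/5 = 42.6.
The monopolist equates marginal revenue to marginal cost: 240 − 10Q = 27, so Q = 21.3. From demand, P = 133.5.
DWL is the triangle between Q = 21.3 and Q = 42.6: ½·(42.6 − 21.3)·(133.5 − 27) = 1134.225.

DWL = 1134.225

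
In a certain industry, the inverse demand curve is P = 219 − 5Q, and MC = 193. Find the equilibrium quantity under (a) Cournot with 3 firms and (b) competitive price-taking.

Cournot with 3 identical firms: the symmetric best-response condition is 219 − 20q = 193. Each firm produces q = 1.3, total output Q = 3.9, price P = 199.5.
Competitive firms price at marginal cost: P = 193, giving Q = 5.2.

Cournot: Q = 3.9; Competition: Q = 5.2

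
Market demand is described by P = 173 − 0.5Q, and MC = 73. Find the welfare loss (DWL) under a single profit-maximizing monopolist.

Competitive firms price at marginal cost: P = 73, giving Q = 200.
The monopolist equates marginal revenue to marginal cost: 173 − Q = 73, so Q = 100. From demand, P = 123.
DWL is the triangle between Q = 100 and Q = 200: ½·(200 − 100)·(123 − 73) = 2500.

DWL = 2500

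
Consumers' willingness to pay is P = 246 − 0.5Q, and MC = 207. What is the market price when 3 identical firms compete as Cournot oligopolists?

P = 216.75

In a 3-firm Cournot equilibrium, symmetry and the first-order condition give q = (246 − 207)/(2) = 19.5. So Q = 58.5 and P = 216.75.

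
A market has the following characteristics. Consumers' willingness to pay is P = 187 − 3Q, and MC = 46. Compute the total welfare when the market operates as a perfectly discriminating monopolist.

A perfectly discriminating monopolist sells every unit with P(Q) ≥ MC(Q), so output equals the competitive quantity Q = 47. Each buyer pays their reservation price, so CS = 0 and the firm captures all surplus.
TS = 3313.5 (equal to competitive TS).

TS = 3313.5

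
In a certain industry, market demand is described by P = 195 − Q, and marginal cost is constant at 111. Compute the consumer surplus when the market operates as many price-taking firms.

Competitive firms price at marginal cost: P = 111, giving Q = 84.
CS = ½·(195 − 111)·84 = 3528.

CS = 3528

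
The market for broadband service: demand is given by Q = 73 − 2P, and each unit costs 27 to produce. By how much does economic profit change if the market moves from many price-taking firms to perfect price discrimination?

Inverting demand: P = 36.5 − 0.5Q.
Perfect competition: P = MC = 27, so 36.5 − 0.5Q = 27 and Q = 19.
Profit = (27 − 27)·19 = 0.
With perfect price discrimination, output is the efficient level Q = 19 (where demand meets MC), but every buyer pays their willingness to pay: CS = 0 and PS = total surplus.
PS equals the full surplus area, 90.25. Profit = 90.25 = 90.25.
Change in economic profit: 90.25 − 0 = 90.25.

Economic profit rises by 90.25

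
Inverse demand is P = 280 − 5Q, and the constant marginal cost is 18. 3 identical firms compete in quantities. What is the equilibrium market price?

P = 83.5

In a 3-firm Cournot equilibrium, symmetry and the first-order condition give q = (280 − 18)/(20) = 13.1. So Q = 39.3 and P = 83.5.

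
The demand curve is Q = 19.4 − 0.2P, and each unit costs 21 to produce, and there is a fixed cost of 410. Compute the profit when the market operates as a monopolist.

Inverting demand: P = 97 − 5Q.
The monopolist equates marginal revenue to marginal cost: 97 − 10Q = 21, so Q = 7.6. From demand, P = 59.
Profit = (59 − 21)·7.6 − 410 = −121.2.

Profit = −121.2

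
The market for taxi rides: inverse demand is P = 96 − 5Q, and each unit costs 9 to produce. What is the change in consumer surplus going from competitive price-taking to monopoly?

Under competition P = MC = 9, so Q = (96 − 9)/5 = 17.4.
CS = ½·(96 − 9)·17.4 = 756.9.
Monopoly sets MR = MC: 96 − 10Q = 9 ⇒ Q = 8.7, P = 96 − 5·8.7 = 52.5.
CS = ½·(96 − 52.5)·8.7 = 189.225.
Change in consumer surplus: 189.225 − 756.9 = −567.675.

CS falls by 567.675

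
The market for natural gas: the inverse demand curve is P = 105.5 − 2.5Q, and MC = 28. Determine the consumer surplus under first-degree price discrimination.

CS = 0

Under first-degree price discrimination the firm charges each unit its demand price and produces up to where P = MC, i.e. Q = 31. Consumer surplus is zero; producer surplus equals total surplus.
CS = 0.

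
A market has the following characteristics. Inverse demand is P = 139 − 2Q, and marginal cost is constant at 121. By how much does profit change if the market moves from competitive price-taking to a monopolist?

Competitive firms price at marginal cost: P = 121, giving Q = 9.
Profit = (121 − 121)·9 = 0.
A monopolist chooses Q where MR = MC. MR = 139 − 4Q; setting this equal to 121 gives Q = 4.5 and P = 130.
Profit = (130 − 121)·4.5 = 40.5.
Change in profit: 40.5 − 0 = 40.5.

π rises by 40.5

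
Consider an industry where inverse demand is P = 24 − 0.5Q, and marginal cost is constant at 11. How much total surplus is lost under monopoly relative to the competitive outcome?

DWL = 42.25

Competitive firms price at marginal cost: P = 11, giving Q = 26.
Monopoly sets MR = MC: 24 − Q = 11 ⇒ Q = 13, P = 24 − 0.5·13 = 17.5.
DWL is the triangle between Q = 13 and Q = 26: ½·(26 − 13)·(17.5 − 11) = 42.25.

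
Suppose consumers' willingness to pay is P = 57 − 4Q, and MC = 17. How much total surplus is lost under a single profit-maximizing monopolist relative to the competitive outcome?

Competitive firms price at marginal cost: P = 17, giving Q = 10.
The monopolist equates marginal revenue to marginal cost: 57 − 8Q = 17, so Q = 5. From demand, P = 37.
DWL is the triangle between Q = 5 and Q = 10: ½·(10 − 5)·(37 − 17) = 50.

DWL = 50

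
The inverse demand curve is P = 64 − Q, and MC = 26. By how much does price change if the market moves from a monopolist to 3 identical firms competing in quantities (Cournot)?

Price falls by 9.5

A monopolist chooses Q where MR = MC. MR = 64 − 2Q; setting this equal to 26 gives Q = 19 and P = 45.
In a 3-firm Cournot equilibrium, symmetry and the first-order condition give q = (64 − 26)/(4) = 9.5. So Q = 28.5 and P = 35.5.
Change in price: 35.5 − 45 = −9.5.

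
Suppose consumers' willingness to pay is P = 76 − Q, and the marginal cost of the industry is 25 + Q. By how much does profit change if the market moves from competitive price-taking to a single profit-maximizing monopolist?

Under competition P = MC: 76 − Q = 25 + Q ⇒ Q = 25.5, P = 50.5.
Profit = 50.5·25.5 − (25·25.5 + ½·1·25.5²) = 325.125.
A monopolist chooses Q where MR = MC. MR = 76 − 2Q; setting this equal to 25 + Q gives Q = 17 and P = 59.
Profit = 59·17 − (25·17 + ½·1·17²) = 433.5.
Change in profit: 433.5 − 325.125 = 108.375.

Profit rises by 108.375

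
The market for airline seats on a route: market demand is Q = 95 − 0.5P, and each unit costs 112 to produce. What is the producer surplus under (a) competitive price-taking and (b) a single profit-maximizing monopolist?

Competition: PS = 0; Monopoly: PS = 760.5

Inverting demand: P = 190 − 2Q.
Competitive firms price at marginal cost: P = 112, giving Q = 39.
PS = (112 − 112)·39 = 0.
The monopolist equates marginal revenue to marginal cost: 190 − 4Q = 112, so Q = 19.5. From demand, P = 151.
PS = (151 − 112)·19.5 = 760.5.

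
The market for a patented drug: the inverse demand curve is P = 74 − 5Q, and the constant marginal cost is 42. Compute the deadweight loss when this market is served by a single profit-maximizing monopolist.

Perfect competition: P = MC = 42, so 74 − 5Q = 42 and Q = 6.4.
A monopolist chooses Q where MR = MC. MR = 74 − 10Q; setting this equal to 42 gives Q = 3.2 and P = 58.
DWL is the triangle between Q = 3.2 and Q = 6.4: ½·(6.4 − 3.2)·(58 − 42) = 25.6.

DWL = 25.6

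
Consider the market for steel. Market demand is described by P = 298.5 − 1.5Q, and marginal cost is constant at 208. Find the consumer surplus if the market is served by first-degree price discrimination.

With perfect price discrimination, output is the efficient level Q = 181/3 (where demand meets MC), but every buyer pays their willingness to pay: CS = 0 and PS = total surplus.
CS = 0.

CS = 0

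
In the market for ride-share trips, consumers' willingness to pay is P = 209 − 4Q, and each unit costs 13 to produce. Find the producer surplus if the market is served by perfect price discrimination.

A perfectly discriminating monopolist sells every unit with P(Q) ≥ MC(Q), so output equals the competitive quantity Q = 49. Each buyer pays their reservation price, so CS = 0 and the firm captures all surplus.
PS = ½·(209 − 13)·49 = 4802.

PS = 4802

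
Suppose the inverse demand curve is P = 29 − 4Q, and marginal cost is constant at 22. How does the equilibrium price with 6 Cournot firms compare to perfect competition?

With 6 symmetric Cournot firms, each firm's FOC gives 29 − 28q = 22, so q = 0.25, Q = 6·0.25 = 1.5, and P = 23.
Competitive firms price at marginal cost: P = 22, giving Q = 1.75.

Cournot: P = 23; Competition: P = 22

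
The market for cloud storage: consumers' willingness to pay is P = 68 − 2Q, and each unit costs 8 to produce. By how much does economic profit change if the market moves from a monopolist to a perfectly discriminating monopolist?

A monopolist chooses Q where MR = MC. MR = 68 − 4Q; setting this equal to 8 gives Q = 15 and P = 38.
Profit = (38 − 8)·15 = 450.
Under first-degree price discrimination the firm charges each unit its demand price and produces up to where P = MC, i.e. Q = 30. Consumer surplus is zero; producer surplus equals total surplus.
PS equals the full surplus area, 900. Profit = 900 = 900.
Change in economic profit: 900 − 450 = 450.

π rises by 450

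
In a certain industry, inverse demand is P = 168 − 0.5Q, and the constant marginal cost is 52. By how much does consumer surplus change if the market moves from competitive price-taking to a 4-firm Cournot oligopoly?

Under competition P = MC = 52, so Q = (168 − 52)/0.5 = 232.
CS = ½·(168 − 52)·232 = 13456.
Cournot with 4 identical firms: the symmetric best-response condition is 168 − 2.5q = 52. Each firm produces q = 46.4, total output Q = 185.6, price P = 75.2.
CS = ½·(168 − 75.2)·185.6 = 8611.84.
Change in consumer surplus: 8611.84 − 13456 = −4844.16.

CS falls by 4844.16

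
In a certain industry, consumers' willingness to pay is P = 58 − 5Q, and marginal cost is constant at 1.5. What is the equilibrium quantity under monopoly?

Monopoly sets MR = MC: 58 − 10Q = 1.5 ⇒ Q = 5.65, P = 58 − 5·5.65 = 29.75.

Q = 5.65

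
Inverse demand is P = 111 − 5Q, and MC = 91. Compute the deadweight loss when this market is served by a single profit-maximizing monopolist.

DWL = 10

Perfect competition: P = MC = 91, so 111 − 5Q = 91 and Q = 4.
The monopolist equates marginal revenue to marginal cost: 111 − 10Q = 91, so Q = 2. From demand, P = 101.
DWL is the triangle between Q = 2 and Q = 4: ½·(4 − 2)·(101 − 91) = 10.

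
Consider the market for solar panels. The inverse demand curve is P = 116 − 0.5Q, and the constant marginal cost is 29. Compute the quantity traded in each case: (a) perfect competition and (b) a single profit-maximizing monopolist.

Competitive firms price at marginal cost: P = 29, giving Q = 174.
The monopolist equates marginal revenue to marginal cost: 116 − Q = 29, so Q = 87. From demand, P = 72.5.

Competition: Q = 174; Monopoly: Q = 87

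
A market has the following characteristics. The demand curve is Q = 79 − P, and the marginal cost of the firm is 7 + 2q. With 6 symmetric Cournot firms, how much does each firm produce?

Inverting demand: P = 79 − Q.
In a 6-firm Cournot equilibrium, symmetry and the first-order condition give q = (79 − 7)/(9) = 8. So Q = 48 and P = 31.

q_i = 8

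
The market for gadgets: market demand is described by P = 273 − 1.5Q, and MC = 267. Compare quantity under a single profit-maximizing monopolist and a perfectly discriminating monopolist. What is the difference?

A monopolist chooses Q where MR = MC. MR = 273 − 3Q; setting this equal to 267 gives Q = 2 and P = 270.
A perfectly discriminating monopolist sells every unit with P(Q) ≥ MC(Q), so output equals the competitive quantity Q = 4. Each buyer pays their reservation price, so CS = 0 and the firm captures all surplus.
Change in quantity: 4 − 2 = 2.

Quantity rises by 2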